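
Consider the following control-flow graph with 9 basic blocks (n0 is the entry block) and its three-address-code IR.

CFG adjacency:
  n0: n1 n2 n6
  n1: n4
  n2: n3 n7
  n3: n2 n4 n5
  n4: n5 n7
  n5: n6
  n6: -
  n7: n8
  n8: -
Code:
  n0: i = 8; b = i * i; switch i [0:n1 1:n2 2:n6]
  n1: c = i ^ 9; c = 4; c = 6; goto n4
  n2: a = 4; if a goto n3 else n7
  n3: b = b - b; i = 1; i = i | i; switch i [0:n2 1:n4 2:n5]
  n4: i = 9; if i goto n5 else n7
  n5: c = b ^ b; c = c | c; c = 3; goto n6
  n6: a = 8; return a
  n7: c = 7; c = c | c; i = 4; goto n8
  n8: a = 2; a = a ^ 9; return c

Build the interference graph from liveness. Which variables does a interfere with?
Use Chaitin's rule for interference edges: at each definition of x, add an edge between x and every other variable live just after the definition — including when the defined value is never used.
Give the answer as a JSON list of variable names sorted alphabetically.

Answer: ["b", "c"]

Analysis:
Block summaries:
  n0 def {b,i} use ∅
  n1 def {c} use {i}
  n2 def {a} use ∅
  n3 def {b,i} use {b}
  n4 def {i} use ∅
  n5 def {c} use {b}
  n6 def {a} use ∅
  n7 def {c,i} use ∅
  n8 def {a} use {c}

Backward fixpoint:
  live n0: ∅→{b,i}
  live n1: {b,i}→{b}
  live n2: {b}→{b}
  live n3: {b}→{b}
  live n4: {b}→{b}
  live n5: {b}→∅
  live n6: ∅→∅
  live n7: ∅→{c}
  live n8: {c}→∅

Interfere edges:
  a — {b,c}
  b — {a,c,i}
  c — {a,b,i}
  i — {b,c}

N(a) = ["b", "c"]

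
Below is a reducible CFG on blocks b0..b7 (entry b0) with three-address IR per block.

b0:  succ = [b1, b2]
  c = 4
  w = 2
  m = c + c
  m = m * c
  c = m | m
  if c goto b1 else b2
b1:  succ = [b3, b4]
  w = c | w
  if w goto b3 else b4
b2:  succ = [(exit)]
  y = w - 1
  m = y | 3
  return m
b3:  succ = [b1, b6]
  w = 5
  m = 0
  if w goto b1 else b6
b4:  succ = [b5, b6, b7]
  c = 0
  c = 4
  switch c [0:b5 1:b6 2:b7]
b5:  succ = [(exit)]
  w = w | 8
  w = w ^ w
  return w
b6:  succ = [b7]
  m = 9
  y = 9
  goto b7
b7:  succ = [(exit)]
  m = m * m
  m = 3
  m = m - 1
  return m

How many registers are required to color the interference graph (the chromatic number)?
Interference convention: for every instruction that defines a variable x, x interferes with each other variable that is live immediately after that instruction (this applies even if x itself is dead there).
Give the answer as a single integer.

Per-block:
  b0: def={c,m,w} ue=∅
  b1: def={w} ue={c,w}
  b2: def={m,y} ue={w}
  b3: def={m,w} ue=∅
  b4: def={c} ue=∅
  b5: def={w} ue={w}
  b6: def={m,y} ue=∅
  b7: def={m} ue={m}

Live sets:
  b0 li=∅ lo={c,m,w}
  b1 li={c,m,w} lo={c,m,w}
  b2 li={w} lo=∅
  b3 li={c} lo={c,m,w}
  b4 li={m,w} lo={m,w}
  b5 li={w} lo=∅
  b6 li=∅ lo={m}
  b7 li={m} lo=∅

Conflict graph:
  c — {m,w}
  m — {c,w,y}
  w — {c,m}
  y — {m}

Registers:
  clique {c,m,w} ⇒ need ≥ 3
  3-colouring: R0={m}  R1={c,y}  R2={w}
  χ = 3

Answer: 3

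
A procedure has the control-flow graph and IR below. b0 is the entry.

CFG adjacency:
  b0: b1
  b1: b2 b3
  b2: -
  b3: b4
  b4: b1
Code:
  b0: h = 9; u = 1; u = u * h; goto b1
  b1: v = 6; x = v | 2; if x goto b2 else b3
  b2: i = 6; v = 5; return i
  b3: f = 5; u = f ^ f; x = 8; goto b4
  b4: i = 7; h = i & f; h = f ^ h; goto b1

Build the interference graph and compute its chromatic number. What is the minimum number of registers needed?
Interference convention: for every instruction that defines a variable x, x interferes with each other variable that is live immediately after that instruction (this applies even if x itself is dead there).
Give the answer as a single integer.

Answer: 3

Analysis:
def/use:
  b0: def={h,u} ue=∅
  b1: def={v,x} ue=∅
  b2: def={i,v} ue=∅
  b3: def={f,u,x} ue=∅
  b4: def={h,i} ue={f}

Liveness:
  b0 li=∅ lo=∅
  b1 li=∅ lo=∅
  b2 li=∅ lo=∅
  b3 li=∅ lo={f}
  b4 li={f} lo=∅

Conflict graph:
  f — {h,i,u,x}
  h — {f,u}
  i — {f,v}
  u — {f,h}
  v — {i}
  x — {f}

Colouring:
  lower bound: {f,h,u} mutually conflict ⇒ χ ≥ 3
  assign f→r0 h→r1 i→r1 u→r2 v→r0 x→r1 — no edge inside a register ⇒ χ ≤ 3
  χ = 3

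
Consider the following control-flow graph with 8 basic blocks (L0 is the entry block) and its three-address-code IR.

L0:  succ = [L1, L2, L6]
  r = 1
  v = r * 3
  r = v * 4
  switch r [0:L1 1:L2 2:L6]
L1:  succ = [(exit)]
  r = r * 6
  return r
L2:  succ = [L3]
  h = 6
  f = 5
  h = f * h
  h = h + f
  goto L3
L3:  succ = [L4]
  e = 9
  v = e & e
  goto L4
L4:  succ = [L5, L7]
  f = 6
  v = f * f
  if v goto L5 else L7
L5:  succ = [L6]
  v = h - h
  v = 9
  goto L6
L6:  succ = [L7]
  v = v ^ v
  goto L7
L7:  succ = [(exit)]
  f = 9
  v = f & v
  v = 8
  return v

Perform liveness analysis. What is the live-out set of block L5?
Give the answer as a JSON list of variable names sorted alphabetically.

def/use:
  L0: def={r,v} ue=∅
  L1: def={r} ue={r}
  L2: def={f,h} ue=∅
  L3: def={e,v} ue=∅
  L4: def={f,v} ue=∅
  L5: def={v} ue={h}
  L6: def={v} ue={v}
  L7: def={f,v} ue={v}

Liveness:
  L0 li=∅ lo={r,v}
  L1 li={r} lo=∅
  L2 li=∅ lo={h}
  L3 li={h} lo={h}
  L4 li={h} lo={h,v}
  L5 li={h} lo={v}
  L6 li={v} lo={v}
  L7 li={v} lo=∅

live-out(L5) = ["v"]

Answer: ["v"]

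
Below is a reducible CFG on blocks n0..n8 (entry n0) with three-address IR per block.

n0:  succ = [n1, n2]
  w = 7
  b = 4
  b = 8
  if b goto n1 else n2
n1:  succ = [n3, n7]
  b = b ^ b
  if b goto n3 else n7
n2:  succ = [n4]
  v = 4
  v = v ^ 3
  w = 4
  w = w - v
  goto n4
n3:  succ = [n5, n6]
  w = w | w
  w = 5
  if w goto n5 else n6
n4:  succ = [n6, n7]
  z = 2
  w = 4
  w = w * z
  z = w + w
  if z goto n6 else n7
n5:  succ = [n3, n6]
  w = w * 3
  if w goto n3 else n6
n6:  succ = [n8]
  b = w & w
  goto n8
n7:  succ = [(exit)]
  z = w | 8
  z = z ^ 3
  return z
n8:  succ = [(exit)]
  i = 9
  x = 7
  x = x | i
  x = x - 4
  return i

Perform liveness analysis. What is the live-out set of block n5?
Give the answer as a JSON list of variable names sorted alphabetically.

Answer: ["w"]

Working:
Block summaries:
  n0: def={b,w} ue=∅
  n1: def={b} ue={b}
  n2: def={v,w} ue=∅
  n3: def={w} ue={w}
  n4: def={w,z} ue=∅
  n5: def={w} ue={w}
  n6: def={b} ue={w}
  n7: def={z} ue={w}
  n8: def={i,x} ue=∅

Live sets:
  live n0: ∅→{b,w}
  live n1: {b,w}→{w}
  live n2: ∅→∅
  live n3: {w}→{w}
  live n4: ∅→{w}
  live n5: {w}→{w}
  live n6: {w}→∅
  live n7: {w}→∅
  live n8: ∅→∅

live-out(n5) = ["w"]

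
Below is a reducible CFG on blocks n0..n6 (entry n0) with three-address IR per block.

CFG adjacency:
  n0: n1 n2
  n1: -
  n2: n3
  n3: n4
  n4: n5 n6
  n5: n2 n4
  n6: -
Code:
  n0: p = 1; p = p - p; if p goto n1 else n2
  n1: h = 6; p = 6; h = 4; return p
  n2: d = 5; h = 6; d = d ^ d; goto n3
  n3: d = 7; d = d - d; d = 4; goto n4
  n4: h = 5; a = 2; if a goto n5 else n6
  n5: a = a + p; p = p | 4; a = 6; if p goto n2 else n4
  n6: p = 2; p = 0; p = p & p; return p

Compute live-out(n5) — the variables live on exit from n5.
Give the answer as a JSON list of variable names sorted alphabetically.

Answer: ["p"]

Derivation:
def/use:
  n0: {p} / ∅
  n1: {h,p} / ∅
  n2: {d,h} / ∅
  n3: {d} / ∅
  n4: {a,h} / ∅
  n5: {a,p} / {a,p}
  n6: {p} / ∅

Backward fixpoint:
  n0 li=∅ lo={p}
  n1 li=∅ lo=∅
  n2 li={p} lo={p}
  n3 li={p} lo={p}
  n4 li={p} lo={a,p}
  n5 li={a,p} lo={p}
  n6 li=∅ lo=∅

live-out(n5) = ["p"]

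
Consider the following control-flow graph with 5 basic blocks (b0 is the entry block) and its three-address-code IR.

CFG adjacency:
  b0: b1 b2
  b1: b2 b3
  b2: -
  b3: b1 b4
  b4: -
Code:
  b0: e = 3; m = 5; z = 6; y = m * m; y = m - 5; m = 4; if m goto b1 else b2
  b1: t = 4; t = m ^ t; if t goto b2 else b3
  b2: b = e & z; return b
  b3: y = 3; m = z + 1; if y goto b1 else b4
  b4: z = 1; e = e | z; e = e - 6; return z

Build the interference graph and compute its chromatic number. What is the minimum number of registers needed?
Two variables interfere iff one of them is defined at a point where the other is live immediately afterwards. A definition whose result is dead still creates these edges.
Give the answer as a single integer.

Block summaries:
  b0: def={e,m,y,z} ue=∅
  b1: def={t} ue={m}
  b2: def={b} ue={e,z}
  b3: def={m,y} ue={z}
  b4: def={e,z} ue={e}

Live sets:
  live b0: ∅→{e,m,z}
  live b1: {e,m,z}→{e,z}
  live b2: {e,z}→∅
  live b3: {e,z}→{e,m,z}
  live b4: {e}→∅

Conflict graph:
  b: ∅
  e: {m,t,y,z}
  m: {e,t,y,z}
  t: {e,m,z}
  y: {e,m,z}
  z: {e,m,t,y}

Chromatic number:
  lower bound: {e,m,t,z} mutually conflict ⇒ χ ≥ 4
  4-colouring: r0={b,e}  r1={m}  r2={z}  r3={t,y}
  χ = 4

Answer: 4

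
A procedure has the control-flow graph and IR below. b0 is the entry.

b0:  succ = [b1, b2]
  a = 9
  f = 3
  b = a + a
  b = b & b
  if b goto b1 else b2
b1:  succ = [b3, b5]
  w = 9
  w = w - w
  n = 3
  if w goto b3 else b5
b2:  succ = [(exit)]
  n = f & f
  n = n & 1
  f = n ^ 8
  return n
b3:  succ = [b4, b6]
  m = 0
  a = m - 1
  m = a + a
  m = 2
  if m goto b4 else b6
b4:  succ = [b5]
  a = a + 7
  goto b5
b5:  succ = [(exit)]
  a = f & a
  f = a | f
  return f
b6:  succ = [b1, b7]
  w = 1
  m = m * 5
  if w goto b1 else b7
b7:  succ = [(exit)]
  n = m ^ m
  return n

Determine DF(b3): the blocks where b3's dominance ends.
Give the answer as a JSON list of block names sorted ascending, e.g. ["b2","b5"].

Answer: ["b1", "b5"]

Analysis:
idom tree: b1←b0 b2←b0 b3←b1 b4←b3 b5←b1 b6←b3 b7←b6
Dom∩ at merges:
  b1: preds {b0,b6}: {b0} ∩ {b0,b1,b3,b6} = {b0}; idom=b0
  b5: preds {b1,b4}: {b0,b1} ∩ {b0,b1,b3,b4} = {b0,b1}; idom=b1

DF walk-up:
  join b1 pred b0: · stop@b0
  join b1 pred b6: b6→b3→b1 stop@b0
  join b5 pred b1: · stop@b1
  join b5 pred b4: b4→b3 stop@b1
  b0 → ∅
  b1 → {b1}
  b2 → ∅
  b3 → {b1,b5}
  b4 → {b5}
  b5 → ∅
  b6 → {b1}
  b7 → ∅

DF(b3) = ["b1", "b5"]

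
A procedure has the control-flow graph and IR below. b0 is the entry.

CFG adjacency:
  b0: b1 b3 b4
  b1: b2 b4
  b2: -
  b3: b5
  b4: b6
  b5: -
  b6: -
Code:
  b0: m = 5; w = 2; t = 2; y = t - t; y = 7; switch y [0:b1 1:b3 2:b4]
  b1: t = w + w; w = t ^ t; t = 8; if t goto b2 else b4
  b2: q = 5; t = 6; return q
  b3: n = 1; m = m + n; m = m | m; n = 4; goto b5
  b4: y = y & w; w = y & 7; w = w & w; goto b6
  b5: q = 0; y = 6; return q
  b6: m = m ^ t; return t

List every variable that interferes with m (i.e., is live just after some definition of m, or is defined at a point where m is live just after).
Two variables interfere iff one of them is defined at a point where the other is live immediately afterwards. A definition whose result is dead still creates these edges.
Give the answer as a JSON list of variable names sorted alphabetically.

def/use:
  b0 def {m,t,w,y} use ∅
  b1 def {t,w} use {w}
  b2 def {q,t} use ∅
  b3 def {m,n} use {m}
  b4 def {w,y} use {w,y}
  b5 def {q,y} use ∅
  b6 def {m} use {m,t}

Live sets:
  live b0: ∅→{m,t,w,y}
  live b1: {m,w,y}→{m,t,w,y}
  live b2: ∅→∅
  live b3: {m}→∅
  live b4: {m,t,w,y}→{m,t}
  live b5: ∅→∅
  live b6: {m,t}→∅

Conflict graph:
  m — {n,t,w,y}
  n — {m}
  q — {t,y}
  t — {m,q,w,y}
  w — {m,t,y}
  y — {m,q,t,w}

N(m) = ["n", "t", "w", "y"]

Answer: ["n", "t", "w", "y"]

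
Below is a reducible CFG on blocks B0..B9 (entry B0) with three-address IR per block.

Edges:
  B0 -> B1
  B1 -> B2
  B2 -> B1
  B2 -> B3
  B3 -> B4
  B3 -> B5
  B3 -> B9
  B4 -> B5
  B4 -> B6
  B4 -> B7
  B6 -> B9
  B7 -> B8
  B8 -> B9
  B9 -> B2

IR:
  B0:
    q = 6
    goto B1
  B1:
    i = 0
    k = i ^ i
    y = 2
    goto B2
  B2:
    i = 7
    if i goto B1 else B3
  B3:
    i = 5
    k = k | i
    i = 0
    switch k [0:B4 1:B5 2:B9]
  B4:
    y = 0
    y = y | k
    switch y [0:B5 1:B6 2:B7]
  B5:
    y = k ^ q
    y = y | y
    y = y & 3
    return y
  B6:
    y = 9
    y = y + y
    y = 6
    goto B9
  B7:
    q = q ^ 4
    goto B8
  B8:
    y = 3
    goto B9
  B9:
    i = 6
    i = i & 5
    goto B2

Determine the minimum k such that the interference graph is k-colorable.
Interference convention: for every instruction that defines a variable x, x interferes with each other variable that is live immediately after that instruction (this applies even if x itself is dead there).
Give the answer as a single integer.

Per-block:
  B0 def {q} use ∅
  B1 def {i,k,y} use ∅
  B2 def {i} use ∅
  B3 def {i,k} use {k}
  B4 def {y} use {k}
  B5 def {y} use {k,q}
  B6 def {y} use ∅
  B7 def {q} use {q}
  B8 def {y} use ∅
  B9 def {i} use ∅

Backward fixpoint:
  B0: in=∅ out={q}
  B1: in={q} out={k,q}
  B2: in={k,q} out={k,q}
  B3: in={k,q} out={k,q}
  B4: in={k,q} out={k,q}
  B5: in={k,q} out=∅
  B6: in={k,q} out={k,q}
  B7: in={k,q} out={k,q}
  B8: in={k,q} out={k,q}
  B9: in={k,q} out={k,q}

Interfere edges:
  i — {k,q}
  k — {i,q,y}
  q — {i,k,y}
  y — {k,q}

Registers:
  clique {i,k,q} ⇒ need ≥ 3
  assign i→r2 k→r0 q→r1 y→r2 — no edge inside a register ⇒ χ ≤ 3
  χ = 3

Answer: 3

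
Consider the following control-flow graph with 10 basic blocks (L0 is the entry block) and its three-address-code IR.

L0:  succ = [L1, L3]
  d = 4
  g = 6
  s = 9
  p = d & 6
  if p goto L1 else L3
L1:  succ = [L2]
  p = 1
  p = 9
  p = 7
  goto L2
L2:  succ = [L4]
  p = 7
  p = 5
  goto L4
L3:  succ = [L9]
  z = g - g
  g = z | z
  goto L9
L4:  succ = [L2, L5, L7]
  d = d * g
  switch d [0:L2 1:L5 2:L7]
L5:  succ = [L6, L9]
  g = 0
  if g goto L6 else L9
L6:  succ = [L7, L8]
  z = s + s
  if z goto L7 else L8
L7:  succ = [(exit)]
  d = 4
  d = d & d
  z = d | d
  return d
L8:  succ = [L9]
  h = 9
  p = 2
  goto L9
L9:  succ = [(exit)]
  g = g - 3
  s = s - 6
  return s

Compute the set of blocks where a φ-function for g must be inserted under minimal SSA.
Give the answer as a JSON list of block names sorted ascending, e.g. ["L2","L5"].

Answer: ["L7", "L9"]

Analysis:
idom tree: L1←L0 L2←L1 L3←L0 L4←L2 L5←L4 L6←L5 L7←L4 L8←L6 L9←L0
Dom∩ at merges:
  L2: preds {L1,L4}: {L0,L1} ∩ {L0,L1,L2,L4} = {L0,L1}; idom=L1
  L7: preds {L4,L6}: {L0,L1,L2,L4} ∩ {L0,L1,L2,L4,L5,L6} = {L0,L1,L2,L4}; idom=L4
  L9: preds {L3,L5,L8}: {L0,L3} ∩ {L0,L1,L2,L4,L5} ∩ {L0,L1,L2,L4,L5,L6,L8} = {L0}; idom=L0

Frontier:
  join L2 pred L1: · stop@L1
  join L2 pred L4: L4→L2 stop@L1
  join L7 pred L4: · stop@L4
  join L7 pred L6: L6→L5 stop@L4
  join L9 pred L3: L3 stop@L0
  join L9 pred L5: L5→L4→L2→L1 stop@L0
  join L9 pred L8: L8→L6→L5→L4→L2→L1 stop@L0
  L0: DF=∅
  L1: DF={L9}
  L2: DF={L2,L9}
  L3: DF={L9}
  L4: DF={L2,L9}
  L5: DF={L7,L9}
  L6: DF={L7,L9}
  L7: DF=∅
  L8: DF={L9}
  L9: DF=∅

φ for g: defs {L0,L3,L5,L9}
  DF⁺ = {L7,L9}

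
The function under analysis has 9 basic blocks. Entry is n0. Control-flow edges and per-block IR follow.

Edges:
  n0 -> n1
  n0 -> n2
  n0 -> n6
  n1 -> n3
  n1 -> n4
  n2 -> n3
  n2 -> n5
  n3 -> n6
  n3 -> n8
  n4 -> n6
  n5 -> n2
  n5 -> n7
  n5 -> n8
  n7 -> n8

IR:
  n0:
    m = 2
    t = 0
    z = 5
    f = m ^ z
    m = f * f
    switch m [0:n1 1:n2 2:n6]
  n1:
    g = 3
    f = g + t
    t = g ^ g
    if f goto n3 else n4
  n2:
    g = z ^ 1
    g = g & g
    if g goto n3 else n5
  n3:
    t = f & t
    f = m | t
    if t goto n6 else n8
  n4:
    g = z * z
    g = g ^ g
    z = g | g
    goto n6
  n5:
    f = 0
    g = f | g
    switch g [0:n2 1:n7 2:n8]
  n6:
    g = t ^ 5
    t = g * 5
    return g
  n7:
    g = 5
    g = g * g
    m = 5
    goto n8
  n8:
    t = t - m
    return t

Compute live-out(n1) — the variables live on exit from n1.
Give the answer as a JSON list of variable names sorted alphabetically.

Answer: ["f", "m", "t", "z"]

Working:
def/use:
  n0: {f,m,t,z} / ∅
  n1: {f,g,t} / {t}
  n2: {g} / {z}
  n3: {f,t} / {f,m,t}
  n4: {g,z} / {z}
  n5: {f,g} / {g}
  n6: {g,t} / {t}
  n7: {g,m} / ∅
  n8: {t} / {m,t}

Liveness:
  n0 li=∅ lo={f,m,t,z}
  n1 li={m,t,z} lo={f,m,t,z}
  n2 li={f,m,t,z} lo={f,g,m,t,z}
  n3 li={f,m,t} lo={m,t}
  n4 li={t,z} lo={t}
  n5 li={g,m,t,z} lo={f,m,t,z}
  n6 li={t} lo=∅
  n7 li={t} lo={m,t}
  n8 li={m,t} lo=∅

live-out(n1) = ["f", "m", "t", "z"]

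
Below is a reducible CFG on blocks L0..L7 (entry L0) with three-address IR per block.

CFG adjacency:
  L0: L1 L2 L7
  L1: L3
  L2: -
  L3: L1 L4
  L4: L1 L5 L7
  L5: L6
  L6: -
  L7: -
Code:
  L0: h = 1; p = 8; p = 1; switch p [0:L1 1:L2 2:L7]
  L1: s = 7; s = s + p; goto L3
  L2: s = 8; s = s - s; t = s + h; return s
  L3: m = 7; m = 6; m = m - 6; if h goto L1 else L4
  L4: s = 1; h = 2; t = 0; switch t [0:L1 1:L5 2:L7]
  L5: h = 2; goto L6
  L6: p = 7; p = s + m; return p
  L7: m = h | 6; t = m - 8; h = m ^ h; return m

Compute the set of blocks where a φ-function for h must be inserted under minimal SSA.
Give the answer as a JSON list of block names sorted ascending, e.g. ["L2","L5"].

Answer: ["L1", "L7"]

Derivation:
idom tree: L1←L0 L2←L0 L3←L1 L4←L3 L5←L4 L6←L5 L7←L0
Dom at joins:
  L1: preds {L0,L3,L4}: {L0} ∩ {L0,L1,L3} ∩ {L0,L1,L3,L4} = {L0}; idom=L0
  L7: preds {L0,L4}: {L0} ∩ {L0,L1,L3,L4} = {L0}; idom=L0

DF derivation:
  L1←L0: walk · to L0
  L1←L3: walk L3→L1 to L0
  L1←L4: walk L4→L3→L1 to L0
  L7←L0: walk · to L0
  L7←L4: walk L4→L3→L1 to L0
  L0 → ∅
  L1 → {L1,L7}
  L2 → ∅
  L3 → {L1,L7}
  L4 → {L1,L7}
  L5 → ∅
  L6 → ∅
  L7 → ∅

φ for h: defs {L0,L4,L5,L7}
  DF⁺ = {L1,L7}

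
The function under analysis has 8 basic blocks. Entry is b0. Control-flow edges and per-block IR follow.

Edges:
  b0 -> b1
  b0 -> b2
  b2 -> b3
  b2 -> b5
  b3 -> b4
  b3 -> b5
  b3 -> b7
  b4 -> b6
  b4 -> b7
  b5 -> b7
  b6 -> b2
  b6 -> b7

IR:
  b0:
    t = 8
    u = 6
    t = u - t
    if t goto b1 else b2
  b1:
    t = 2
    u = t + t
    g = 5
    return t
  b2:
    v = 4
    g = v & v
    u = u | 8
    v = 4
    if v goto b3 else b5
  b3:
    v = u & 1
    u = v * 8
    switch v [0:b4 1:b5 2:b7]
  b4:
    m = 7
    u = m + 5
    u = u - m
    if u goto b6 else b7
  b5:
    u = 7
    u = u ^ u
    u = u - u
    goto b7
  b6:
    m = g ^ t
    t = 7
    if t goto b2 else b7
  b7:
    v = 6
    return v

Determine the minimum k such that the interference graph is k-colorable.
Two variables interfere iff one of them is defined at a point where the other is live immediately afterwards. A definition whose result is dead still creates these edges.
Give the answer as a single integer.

def/use:
  b0: {t,u} / ∅
  b1: {g,t,u} / ∅
  b2: {g,u,v} / {u}
  b3: {u,v} / {u}
  b4: {m,u} / ∅
  b5: {u} / ∅
  b6: {m,t} / {g,t}
  b7: {v} / ∅

Backward fixpoint:
  live b0: ∅→{t,u}
  live b1: ∅→∅
  live b2: {t,u}→{g,t,u}
  live b3: {g,t,u}→{g,t}
  live b4: {g,t}→{g,t,u}
  live b5: ∅→∅
  live b6: {g,t,u}→{t,u}
  live b7: ∅→∅

Interference:
  g↔{m,t,u,v}
  m↔{g,t,u}
  t↔{g,m,u,v}
  u↔{g,m,t,v}
  v↔{g,t,u}

Registers:
  lower bound: {g,m,t,u} mutually conflict ⇒ χ ≥ 4
  assign g→r0 m→r3 t→r1 u→r2 v→r3 — no edge inside a register ⇒ χ ≤ 4
  χ = 4

Answer: 4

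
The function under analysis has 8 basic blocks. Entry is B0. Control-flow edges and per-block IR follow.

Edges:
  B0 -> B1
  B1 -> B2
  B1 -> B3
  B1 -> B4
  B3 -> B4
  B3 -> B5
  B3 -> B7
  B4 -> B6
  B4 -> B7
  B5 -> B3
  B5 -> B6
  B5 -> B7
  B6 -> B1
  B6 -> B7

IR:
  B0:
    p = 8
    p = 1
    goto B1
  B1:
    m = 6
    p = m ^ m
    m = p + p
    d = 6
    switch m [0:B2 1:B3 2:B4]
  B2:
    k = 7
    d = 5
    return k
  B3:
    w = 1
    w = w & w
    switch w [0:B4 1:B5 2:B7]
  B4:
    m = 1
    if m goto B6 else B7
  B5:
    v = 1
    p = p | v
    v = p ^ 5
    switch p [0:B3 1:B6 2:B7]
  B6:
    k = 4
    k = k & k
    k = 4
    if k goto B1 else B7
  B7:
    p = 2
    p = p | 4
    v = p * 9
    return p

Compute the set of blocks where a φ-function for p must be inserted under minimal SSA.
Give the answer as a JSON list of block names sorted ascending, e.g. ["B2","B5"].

Answer: ["B1", "B3", "B4", "B6", "B7"]

Derivation:
idom tree: B1←B0 B2←B1 B3←B1 B4←B1 B5←B3 B6←B1 B7←B1
Dom∩ at merges:
  B1: preds {B0,B6}: {B0} ∩ {B0,B1,B6} = {B0}; idom=B0
  B3: preds {B1,B5}: {B0,B1} ∩ {B0,B1,B3,B5} = {B0,B1}; idom=B1
  B4: preds {B1,B3}: {B0,B1} ∩ {B0,B1,B3} = {B0,B1}; idom=B1
  B6: preds {B4,B5}: {B0,B1,B4} ∩ {B0,B1,B3,B5} = {B0,B1}; idom=B1
  B7: preds {B3,B4,B5,B6}: {B0,B1,B3} ∩ {B0,B1,B4} ∩ {B0,B1,B3,B5} ∩ {B0,B1,B6} = {B0,B1}; idom=B1

DF derivation:
  join B1 pred B0: · stop@B0
  join B1 pred B6: B6→B1 stop@B0
  join B3 pred B1: · stop@B1
  join B3 pred B5: B5→B3 stop@B1
  join B4 pred B1: · stop@B1
  join B4 pred B3: B3 stop@B1
  join B6 pred B4: B4 stop@B1
  join B6 pred B5: B5→B3 stop@B1
  join B7 pred B3: B3 stop@B1
  join B7 pred B4: B4 stop@B1
  join B7 pred B5: B5→B3 stop@B1
  join B7 pred B6: B6 stop@B1
  B0 → ∅
  B1 → {B1}
  B2 → ∅
  B3 → {B3,B4,B6,B7}
  B4 → {B6,B7}
  B5 → {B3,B6,B7}
  B6 → {B1,B7}
  B7 → ∅

φ for p: defs {B0,B1,B5,B7}
  DF⁺ = {B1,B3,B4,B6,B7}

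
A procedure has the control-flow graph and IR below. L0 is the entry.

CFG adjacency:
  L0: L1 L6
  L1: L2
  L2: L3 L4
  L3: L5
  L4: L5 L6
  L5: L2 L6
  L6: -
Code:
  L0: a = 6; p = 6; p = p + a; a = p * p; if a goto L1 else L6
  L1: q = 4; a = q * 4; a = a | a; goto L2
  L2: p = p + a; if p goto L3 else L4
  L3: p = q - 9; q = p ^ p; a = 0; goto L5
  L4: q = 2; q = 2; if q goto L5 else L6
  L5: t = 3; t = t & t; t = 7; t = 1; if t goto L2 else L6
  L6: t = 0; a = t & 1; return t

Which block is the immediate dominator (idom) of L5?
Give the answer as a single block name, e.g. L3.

idom tree: L1←L0 L2←L1 L3←L2 L4←L2 L5←L2 L6←L0
Join-block Dom:
  L2: preds {L1,L5}: {L0,L1} ∩ {L0,L1,L2,L5} = {L0,L1}; idom=L1
  L5: preds {L3,L4}: {L0,L1,L2,L3} ∩ {L0,L1,L2,L4} = {L0,L1,L2}; idom=L2
  L6: preds {L0,L4,L5}: {L0} ∩ {L0,L1,L2,L4} ∩ {L0,L1,L2,L5} = {L0}; idom=L0

idom(L5) = L2

Answer: L2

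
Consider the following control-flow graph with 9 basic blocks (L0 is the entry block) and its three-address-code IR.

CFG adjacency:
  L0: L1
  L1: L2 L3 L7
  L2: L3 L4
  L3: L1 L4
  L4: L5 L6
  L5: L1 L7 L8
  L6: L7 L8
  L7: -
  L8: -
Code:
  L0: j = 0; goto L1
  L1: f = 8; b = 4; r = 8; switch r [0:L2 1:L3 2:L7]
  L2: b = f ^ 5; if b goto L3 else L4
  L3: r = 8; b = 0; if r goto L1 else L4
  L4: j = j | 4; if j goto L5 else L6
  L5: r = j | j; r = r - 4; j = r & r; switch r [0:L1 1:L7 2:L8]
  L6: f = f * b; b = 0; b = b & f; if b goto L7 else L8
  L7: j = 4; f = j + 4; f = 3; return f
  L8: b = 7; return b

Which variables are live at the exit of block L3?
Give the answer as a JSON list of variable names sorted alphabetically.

Answer: ["b", "f", "j"]

Working:
Per-block:
  L0: {j} / ∅
  L1: {b,f,r} / ∅
  L2: {b} / {f}
  L3: {b,r} / ∅
  L4: {j} / {j}
  L5: {j,r} / {j}
  L6: {b,f} / {b,f}
  L7: {f,j} / ∅
  L8: {b} / ∅

Live sets:
  L0 li=∅ lo={j}
  L1 li={j} lo={f,j}
  L2 li={f,j} lo={b,f,j}
  L3 li={f,j} lo={b,f,j}
  L4 li={b,f,j} lo={b,f,j}
  L5 li={j} lo={j}
  L6 li={b,f} lo=∅
  L7 li=∅ lo=∅
  L8 li=∅ lo=∅

live-out(L3) = ["b", "f", "j"]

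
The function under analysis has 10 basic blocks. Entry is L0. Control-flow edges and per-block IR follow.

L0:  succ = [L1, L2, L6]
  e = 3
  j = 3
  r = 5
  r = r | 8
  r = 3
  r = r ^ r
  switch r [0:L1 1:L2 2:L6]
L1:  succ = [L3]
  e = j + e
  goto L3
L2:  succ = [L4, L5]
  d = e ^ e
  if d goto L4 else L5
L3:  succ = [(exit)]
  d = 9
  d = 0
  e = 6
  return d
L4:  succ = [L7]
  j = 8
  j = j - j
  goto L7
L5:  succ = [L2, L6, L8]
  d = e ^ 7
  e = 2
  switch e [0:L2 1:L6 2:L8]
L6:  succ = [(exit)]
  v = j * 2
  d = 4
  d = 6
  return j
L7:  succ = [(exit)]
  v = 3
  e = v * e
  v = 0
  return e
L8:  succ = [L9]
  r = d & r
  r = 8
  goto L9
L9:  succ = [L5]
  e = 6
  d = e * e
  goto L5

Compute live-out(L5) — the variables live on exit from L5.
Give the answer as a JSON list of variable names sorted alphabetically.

Answer: ["d", "e", "j", "r"]

Derivation:
def/use:
  L0: def={e,j,r} ue=∅
  L1: def={e} ue={e,j}
  L2: def={d} ue={e}
  L3: def={d,e} ue=∅
  L4: def={j} ue=∅
  L5: def={d,e} ue={e}
  L6: def={d,v} ue={j}
  L7: def={e,v} ue={e}
  L8: def={r} ue={d,r}
  L9: def={d,e} ue=∅

Liveness:
  L0: in=∅ out={e,j,r}
  L1: in={e,j} out=∅
  L2: in={e,j,r} out={e,j,r}
  L3: in=∅ out=∅
  L4: in={e} out={e}
  L5: in={e,j,r} out={d,e,j,r}
  L6: in={j} out=∅
  L7: in={e} out=∅
  L8: in={d,j,r} out={j,r}
  L9: in={j,r} out={e,j,r}

live-out(L5) = ["d", "e", "j", "r"]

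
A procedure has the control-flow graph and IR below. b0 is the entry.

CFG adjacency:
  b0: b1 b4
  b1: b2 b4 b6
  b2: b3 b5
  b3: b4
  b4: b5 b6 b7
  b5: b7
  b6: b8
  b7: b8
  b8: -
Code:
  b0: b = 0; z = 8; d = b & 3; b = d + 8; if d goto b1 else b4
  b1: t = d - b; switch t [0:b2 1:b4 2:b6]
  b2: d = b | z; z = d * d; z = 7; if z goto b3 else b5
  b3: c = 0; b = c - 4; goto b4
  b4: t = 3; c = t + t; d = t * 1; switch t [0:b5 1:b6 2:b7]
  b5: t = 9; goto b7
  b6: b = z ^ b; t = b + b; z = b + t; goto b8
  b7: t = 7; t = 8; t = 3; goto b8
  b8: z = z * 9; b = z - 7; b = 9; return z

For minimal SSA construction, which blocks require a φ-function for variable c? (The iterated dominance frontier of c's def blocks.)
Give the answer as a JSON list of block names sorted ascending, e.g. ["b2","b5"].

Answer: ["b4", "b5", "b6", "b7", "b8"]

Derivation:
idom tree: b1←b0 b2←b1 b3←b2 b4←b0 b5←b0 b6←b0 b7←b0 b8←b0
Dom∩ at merges:
  b4: preds {b0,b1,b3}: {b0} ∩ {b0,b1} ∩ {b0,b1,b2,b3} = {b0}; idom=b0
  b5: preds {b2,b4}: {b0,b1,b2} ∩ {b0,b4} = {b0}; idom=b0
  b6: preds {b1,b4}: {b0,b1} ∩ {b0,b4} = {b0}; idom=b0
  b7: preds {b4,b5}: {b0,b4} ∩ {b0,b5} = {b0}; idom=b0
  b8: preds {b6,b7}: {b0,b6} ∩ {b0,b7} = {b0}; idom=b0

DF walk-up:
  b4←b0: walk · to b0
  b4←b1: walk b1 to b0
  b4←b3: walk b3→b2→b1 to b0
  b5←b2: walk b2→b1 to b0
  b5←b4: walk b4 to b0
  b6←b1: walk b1 to b0
  b6←b4: walk b4 to b0
  b7←b4: walk b4 to b0
  b7←b5: walk b5 to b0
  b8←b6: walk b6 to b0
  b8←b7: walk b7 to b0
  b0: DF=∅
  b1: DF={b4,b5,b6}
  b2: DF={b4,b5}
  b3: DF={b4}
  b4: DF={b5,b6,b7}
  b5: DF={b7}
  b6: DF={b8}
  b7: DF={b8}
  b8: DF=∅

φ for c: defs {b3,b4}
  DF⁺ = {b4,b5,b6,b7,b8}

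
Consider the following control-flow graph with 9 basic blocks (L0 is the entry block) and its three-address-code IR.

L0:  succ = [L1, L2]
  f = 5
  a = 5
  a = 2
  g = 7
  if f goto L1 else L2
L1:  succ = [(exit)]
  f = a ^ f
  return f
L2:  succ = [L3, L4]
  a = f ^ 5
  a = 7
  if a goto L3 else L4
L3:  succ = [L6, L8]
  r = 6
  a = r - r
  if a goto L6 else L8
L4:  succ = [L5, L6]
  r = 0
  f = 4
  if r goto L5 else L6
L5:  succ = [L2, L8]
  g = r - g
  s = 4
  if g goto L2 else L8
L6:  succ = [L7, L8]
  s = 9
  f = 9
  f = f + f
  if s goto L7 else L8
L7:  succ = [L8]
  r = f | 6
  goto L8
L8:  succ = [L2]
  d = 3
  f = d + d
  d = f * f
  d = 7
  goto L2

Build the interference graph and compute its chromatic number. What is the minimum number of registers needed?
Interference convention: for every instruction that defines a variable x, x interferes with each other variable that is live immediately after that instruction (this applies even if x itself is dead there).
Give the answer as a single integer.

Answer: 3

Working:
Block summaries:
  L0: {a,f,g} / ∅
  L1: {f} / {a,f}
  L2: {a} / {f}
  L3: {a,r} / ∅
  L4: {f,r} / ∅
  L5: {g,s} / {g,r}
  L6: {f,s} / ∅
  L7: {r} / {f}
  L8: {d,f} / ∅

Live sets:
  live L0: ∅→{a,f,g}
  live L1: {a,f}→∅
  live L2: {f,g}→{g}
  live L3: {g}→{g}
  live L4: {g}→{f,g,r}
  live L5: {f,g,r}→{f,g}
  live L6: {g}→{f,g}
  live L7: {f,g}→{g}
  live L8: {g}→{f,g}

Conflict graph:
  a — {f,g}
  d — {f,g}
  f — {a,d,g,r,s}
  g — {a,d,f,r,s}
  r — {f,g}
  s — {f,g}

Registers:
  {a,f,g} pairwise interfere (3-clique) ⇒ χ ≥ 3
  3-colouring: R0={f}  R1={g}  R2={a,d,r,s}
  χ = 3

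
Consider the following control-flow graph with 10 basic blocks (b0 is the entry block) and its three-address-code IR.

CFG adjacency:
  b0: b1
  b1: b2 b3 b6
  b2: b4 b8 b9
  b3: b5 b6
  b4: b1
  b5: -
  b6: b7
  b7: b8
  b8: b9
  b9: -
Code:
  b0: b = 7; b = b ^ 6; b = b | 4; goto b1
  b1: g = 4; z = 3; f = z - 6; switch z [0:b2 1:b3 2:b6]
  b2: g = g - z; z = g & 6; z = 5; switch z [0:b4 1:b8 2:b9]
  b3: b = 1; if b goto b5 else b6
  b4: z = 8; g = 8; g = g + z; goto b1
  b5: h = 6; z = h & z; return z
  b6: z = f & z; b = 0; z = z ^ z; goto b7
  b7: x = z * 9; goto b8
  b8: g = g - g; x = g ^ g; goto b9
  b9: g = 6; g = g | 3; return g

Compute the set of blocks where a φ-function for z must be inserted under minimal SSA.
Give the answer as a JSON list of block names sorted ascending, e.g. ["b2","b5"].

Answer: ["b1", "b8", "b9"]

Working:
idom tree: b1←b0 b2←b1 b3←b1 b4←b2 b5←b3 b6←b1 b7←b6 b8←b1 b9←b1
Join-block Dom:
  b1: preds {b0,b4}: {b0} ∩ {b0,b1,b2,b4} = {b0}; idom=b0
  b6: preds {b1,b3}: {b0,b1} ∩ {b0,b1,b3} = {b0,b1}; idom=b1
  b8: preds {b2,b7}: {b0,b1,b2} ∩ {b0,b1,b6,b7} = {b0,b1}; idom=b1
  b9: preds {b2,b8}: {b0,b1,b2} ∩ {b0,b1,b8} = {b0,b1}; idom=b1

DF derivation:
  b1←b0: walk · to b0
  b1←b4: walk b4→b2→b1 to b0
  b6←b1: walk · to b1
  b6←b3: walk b3 to b1
  b8←b2: walk b2 to b1
  b8←b7: walk b7→b6 to b1
  b9←b2: walk b2 to b1
  b9←b8: walk b8 to b1
  b0: DF=∅
  b1: DF={b1}
  b2: DF={b1,b8,b9}
  b3: DF={b6}
  b4: DF={b1}
  b5: DF=∅
  b6: DF={b8}
  b7: DF={b8}
  b8: DF={b9}
  b9: DF=∅

φ for z: defs {b1,b2,b4,b5,b6}
  DF⁺ = {b1,b8,b9}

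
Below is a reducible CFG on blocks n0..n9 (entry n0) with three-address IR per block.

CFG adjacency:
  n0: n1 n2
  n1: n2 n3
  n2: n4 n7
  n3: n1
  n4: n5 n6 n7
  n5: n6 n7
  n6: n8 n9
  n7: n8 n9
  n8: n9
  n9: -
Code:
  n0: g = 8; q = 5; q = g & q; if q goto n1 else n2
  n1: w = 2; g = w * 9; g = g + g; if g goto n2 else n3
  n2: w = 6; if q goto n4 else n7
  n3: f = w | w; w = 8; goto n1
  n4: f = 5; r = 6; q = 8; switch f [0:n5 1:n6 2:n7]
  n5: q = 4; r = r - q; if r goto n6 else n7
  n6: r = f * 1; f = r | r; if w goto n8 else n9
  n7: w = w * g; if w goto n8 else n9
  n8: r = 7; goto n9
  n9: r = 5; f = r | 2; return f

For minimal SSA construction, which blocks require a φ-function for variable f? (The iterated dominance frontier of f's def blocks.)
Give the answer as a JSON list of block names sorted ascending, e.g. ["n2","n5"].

Answer: ["n1", "n2", "n7", "n8", "n9"]

Working:
idom tree: n1←n0 n2←n0 n3←n1 n4←n2 n5←n4 n6←n4 n7←n2 n8←n2 n9←n2
Dom at joins:
  n1: preds {n0,n3}: {n0} ∩ {n0,n1,n3} = {n0}; idom=n0
  n2: preds {n0,n1}: {n0} ∩ {n0,n1} = {n0}; idom=n0
  n6: preds {n4,n5}: {n0,n2,n4} ∩ {n0,n2,n4,n5} = {n0,n2,n4}; idom=n4
  n7: preds {n2,n4,n5}: {n0,n2} ∩ {n0,n2,n4} ∩ {n0,n2,n4,n5} = {n0,n2}; idom=n2
  n8: preds {n6,n7}: {n0,n2,n4,n6} ∩ {n0,n2,n7} = {n0,n2}; idom=n2
  n9: preds {n6,n7,n8}: {n0,n2,n4,n6} ∩ {n0,n2,n7} ∩ {n0,n2,n8} = {n0,n2}; idom=n2

DF derivation:
  join n1 pred n0: · stop@n0
  join n1 pred n3: n3→n1 stop@n0
  join n2 pred n0: · stop@n0
  join n2 pred n1: n1 stop@n0
  join n6 pred n4: · stop@n4
  join n6 pred n5: n5 stop@n4
  join n7 pred n2: · stop@n2
  join n7 pred n4: n4 stop@n2
  join n7 pred n5: n5→n4 stop@n2
  join n8 pred n6: n6→n4 stop@n2
  join n8 pred n7: n7 stop@n2
  join n9 pred n6: n6→n4 stop@n2
  join n9 pred n7: n7 stop@n2
  join n9 pred n8: n8 stop@n2
  n0 → ∅
  n1 → {n1,n2}
  n2 → ∅
  n3 → {n1}
  n4 → {n7,n8,n9}
  n5 → {n6,n7}
  n6 → {n8,n9}
  n7 → {n8,n9}
  n8 → {n9}
  n9 → ∅

φ for f: defs {n3,n4,n6,n9}
  DF⁺ = {n1,n2,n7,n8,n9}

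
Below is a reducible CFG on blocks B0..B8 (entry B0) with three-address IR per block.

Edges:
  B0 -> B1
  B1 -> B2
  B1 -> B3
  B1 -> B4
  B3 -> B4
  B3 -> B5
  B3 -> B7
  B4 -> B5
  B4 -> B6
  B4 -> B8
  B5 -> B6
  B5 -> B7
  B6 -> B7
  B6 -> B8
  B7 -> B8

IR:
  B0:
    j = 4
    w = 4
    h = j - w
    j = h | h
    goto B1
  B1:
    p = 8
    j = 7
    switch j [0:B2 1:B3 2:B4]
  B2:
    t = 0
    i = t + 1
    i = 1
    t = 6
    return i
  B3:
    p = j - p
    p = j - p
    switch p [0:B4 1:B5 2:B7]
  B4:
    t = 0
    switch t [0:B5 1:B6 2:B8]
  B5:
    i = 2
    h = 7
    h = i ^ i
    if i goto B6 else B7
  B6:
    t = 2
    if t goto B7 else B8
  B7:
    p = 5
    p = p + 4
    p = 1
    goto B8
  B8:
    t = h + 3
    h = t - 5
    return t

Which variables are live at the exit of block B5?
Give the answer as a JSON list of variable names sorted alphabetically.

Answer: ["h"]

Derivation:
Per-block:
  B0 def {h,j,w} use ∅
  B1 def {j,p} use ∅
  B2 def {i,t} use ∅
  B3 def {p} use {j,p}
  B4 def {t} use ∅
  B5 def {h,i} use ∅
  B6 def {t} use ∅
  B7 def {p} use ∅
  B8 def {h,t} use {h}

Backward fixpoint:
  B0 li=∅ lo={h}
  B1 li={h} lo={h,j,p}
  B2 li=∅ lo=∅
  B3 li={h,j,p} lo={h}
  B4 li={h} lo={h}
  B5 li=∅ lo={h}
  B6 li={h} lo={h}
  B7 li={h} lo={h}
  B8 li={h} lo=∅

live-out(B5) = ["h"]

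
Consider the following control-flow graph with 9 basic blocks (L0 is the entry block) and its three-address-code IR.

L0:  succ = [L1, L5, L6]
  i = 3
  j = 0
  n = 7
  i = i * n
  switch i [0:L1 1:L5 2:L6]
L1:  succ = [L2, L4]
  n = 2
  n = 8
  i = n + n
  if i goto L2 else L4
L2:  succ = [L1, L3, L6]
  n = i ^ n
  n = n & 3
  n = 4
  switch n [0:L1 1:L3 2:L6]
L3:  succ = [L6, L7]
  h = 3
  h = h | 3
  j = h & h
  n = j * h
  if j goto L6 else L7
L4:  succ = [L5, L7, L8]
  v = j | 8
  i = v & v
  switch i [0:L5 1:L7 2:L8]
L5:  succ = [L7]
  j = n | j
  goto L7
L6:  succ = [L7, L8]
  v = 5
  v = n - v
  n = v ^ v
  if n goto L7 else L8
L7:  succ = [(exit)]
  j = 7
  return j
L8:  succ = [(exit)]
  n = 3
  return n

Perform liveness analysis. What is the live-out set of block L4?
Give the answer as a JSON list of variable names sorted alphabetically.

Answer: ["j", "n"]

Derivation:
Block summaries:
  L0: def={i,j,n} ue=∅
  L1: def={i,n} ue=∅
  L2: def={n} ue={i,n}
  L3: def={h,j,n} ue=∅
  L4: def={i,v} ue={j}
  L5: def={j} ue={j,n}
  L6: def={n,v} ue={n}
  L7: def={j} ue=∅
  L8: def={n} ue=∅

Live sets:
  L0 li=∅ lo={j,n}
  L1 li={j} lo={i,j,n}
  L2 li={i,j,n} lo={j,n}
  L3 li=∅ lo={n}
  L4 li={j,n} lo={j,n}
  L5 li={j,n} lo=∅
  L6 li={n} lo=∅
  L7 li=∅ lo=∅
  L8 li=∅ lo=∅

live-out(L4) = ["j", "n"]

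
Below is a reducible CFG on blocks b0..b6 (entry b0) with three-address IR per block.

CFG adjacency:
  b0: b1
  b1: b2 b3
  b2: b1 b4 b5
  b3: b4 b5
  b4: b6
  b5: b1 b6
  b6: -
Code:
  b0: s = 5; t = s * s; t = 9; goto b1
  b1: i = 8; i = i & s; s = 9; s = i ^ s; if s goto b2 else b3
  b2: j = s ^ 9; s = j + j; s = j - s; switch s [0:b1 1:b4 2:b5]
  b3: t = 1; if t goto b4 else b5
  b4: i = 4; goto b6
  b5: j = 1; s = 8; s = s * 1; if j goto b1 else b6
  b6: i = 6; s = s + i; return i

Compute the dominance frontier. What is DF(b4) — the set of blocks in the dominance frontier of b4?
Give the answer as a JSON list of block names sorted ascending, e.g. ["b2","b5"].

Answer: ["b6"]

Analysis:
idom tree: b1←b0 b2←b1 b3←b1 b4←b1 b5←b1 b6←b1
Join-block Dom:
  b1: preds {b0,b2,b5}: {b0} ∩ {b0,b1,b2} ∩ {b0,b1,b5} = {b0}; idom=b0
  b4: preds {b2,b3}: {b0,b1,b2} ∩ {b0,b1,b3} = {b0,b1}; idom=b1
  b5: preds {b2,b3}: {b0,b1,b2} ∩ {b0,b1,b3} = {b0,b1}; idom=b1
  b6: preds {b4,b5}: {b0,b1,b4} ∩ {b0,b1,b5} = {b0,b1}; idom=b1

Frontier:
  join b1 pred b0: · stop@b0
  join b1 pred b2: b2→b1 stop@b0
  join b1 pred b5: b5→b1 stop@b0
  join b4 pred b2: b2 stop@b1
  join b4 pred b3: b3 stop@b1
  join b5 pred b2: b2 stop@b1
  join b5 pred b3: b3 stop@b1
  join b6 pred b4: b4 stop@b1
  join b6 pred b5: b5 stop@b1
  b0 → ∅
  b1 → {b1}
  b2 → {b1,b4,b5}
  b3 → {b4,b5}
  b4 → {b6}
  b5 → {b1,b6}
  b6 → ∅

DF(b4) = ["b6"]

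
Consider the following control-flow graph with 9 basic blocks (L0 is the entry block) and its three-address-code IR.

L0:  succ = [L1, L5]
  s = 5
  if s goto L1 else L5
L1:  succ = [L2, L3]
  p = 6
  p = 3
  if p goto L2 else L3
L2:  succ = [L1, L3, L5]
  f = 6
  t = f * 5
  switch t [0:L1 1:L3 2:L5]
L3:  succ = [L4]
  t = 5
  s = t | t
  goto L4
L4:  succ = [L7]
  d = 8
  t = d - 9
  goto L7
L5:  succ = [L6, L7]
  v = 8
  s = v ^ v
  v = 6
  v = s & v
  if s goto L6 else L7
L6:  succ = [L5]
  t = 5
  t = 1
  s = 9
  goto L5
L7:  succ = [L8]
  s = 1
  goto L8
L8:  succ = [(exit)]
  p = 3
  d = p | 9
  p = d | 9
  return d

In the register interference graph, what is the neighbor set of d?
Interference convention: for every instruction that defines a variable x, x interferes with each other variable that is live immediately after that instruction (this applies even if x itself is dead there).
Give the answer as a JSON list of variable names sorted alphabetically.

Answer: ["p"]

Working:
def/use:
  L0: def={s} ue=∅
  L1: def={p} ue=∅
  L2: def={f,t} ue=∅
  L3: def={s,t} ue=∅
  L4: def={d,t} ue=∅
  L5: def={s,v} ue=∅
  L6: def={s,t} ue=∅
  L7: def={s} ue=∅
  L8: def={d,p} ue=∅

Backward fixpoint:
  L0 li=∅ lo=∅
  L1 li=∅ lo=∅
  L2 li=∅ lo=∅
  L3 li=∅ lo=∅
  L4 li=∅ lo=∅
  L5 li=∅ lo=∅
  L6 li=∅ lo=∅
  L7 li=∅ lo=∅
  L8 li=∅ lo=∅

Conflict graph:
  d: {p}
  f: ∅
  p: {d}
  s: {v}
  t: ∅
  v: {s}

N(d) = ["p"]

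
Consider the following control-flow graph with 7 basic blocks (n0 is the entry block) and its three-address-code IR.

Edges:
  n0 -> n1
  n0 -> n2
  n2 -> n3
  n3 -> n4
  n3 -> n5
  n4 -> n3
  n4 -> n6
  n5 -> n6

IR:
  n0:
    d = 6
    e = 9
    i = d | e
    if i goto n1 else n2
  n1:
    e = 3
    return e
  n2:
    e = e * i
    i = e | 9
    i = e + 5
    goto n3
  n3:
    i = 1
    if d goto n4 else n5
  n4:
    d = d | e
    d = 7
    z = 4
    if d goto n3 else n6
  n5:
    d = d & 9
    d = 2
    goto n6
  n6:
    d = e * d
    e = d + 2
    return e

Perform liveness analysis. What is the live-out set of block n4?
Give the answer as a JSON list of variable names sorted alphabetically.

Answer: ["d", "e"]

Analysis:
Block summaries:
  n0: def={d,e,i} ue=∅
  n1: def={e} ue=∅
  n2: def={e,i} ue={e,i}
  n3: def={i} ue={d}
  n4: def={d,z} ue={d,e}
  n5: def={d} ue={d}
  n6: def={d,e} ue={d,e}

Backward fixpoint:
  n0 li=∅ lo={d,e,i}
  n1 li=∅ lo=∅
  n2 li={d,e,i} lo={d,e}
  n3 li={d,e} lo={d,e}
  n4 li={d,e} lo={d,e}
  n5 li={d,e} lo={d,e}
  n6 li={d,e} lo=∅

live-out(n4) = ["d", "e"]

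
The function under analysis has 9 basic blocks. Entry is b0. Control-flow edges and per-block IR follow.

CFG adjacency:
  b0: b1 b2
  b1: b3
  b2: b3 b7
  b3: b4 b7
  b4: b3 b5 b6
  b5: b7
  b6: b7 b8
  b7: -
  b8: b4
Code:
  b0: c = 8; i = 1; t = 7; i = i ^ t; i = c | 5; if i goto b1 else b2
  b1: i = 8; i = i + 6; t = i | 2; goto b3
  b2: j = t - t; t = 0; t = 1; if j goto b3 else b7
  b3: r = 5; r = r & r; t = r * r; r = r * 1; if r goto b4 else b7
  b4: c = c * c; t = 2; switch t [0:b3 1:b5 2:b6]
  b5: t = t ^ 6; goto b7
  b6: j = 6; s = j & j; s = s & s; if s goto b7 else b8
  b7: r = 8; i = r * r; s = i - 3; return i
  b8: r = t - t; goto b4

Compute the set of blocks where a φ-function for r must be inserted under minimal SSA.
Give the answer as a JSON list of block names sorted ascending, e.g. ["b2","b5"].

Answer: ["b3", "b4", "b7"]

Derivation:
idom tree: b1←b0 b2←b0 b3←b0 b4←b3 b5←b4 b6←b4 b7←b0 b8←b6
Join-block Dom:
  b3: preds {b1,b2,b4}: {b0,b1} ∩ {b0,b2} ∩ {b0,b3,b4} = {b0}; idom=b0
  b4: preds {b3,b8}: {b0,b3} ∩ {b0,b3,b4,b6,b8} = {b0,b3}; idom=b3
  b7: preds {b2,b3,b5,b6}: {b0,b2} ∩ {b0,b3} ∩ {b0,b3,b4,b5} ∩ {b0,b3,b4,b6} = {b0}; idom=b0

Frontier:
  join b3 pred b1: b1 stop@b0
  join b3 pred b2: b2 stop@b0
  join b3 pred b4: b4→b3 stop@b0
  join b4 pred b3: · stop@b3
  join b4 pred b8: b8→b6→b4 stop@b3
  join b7 pred b2: b2 stop@b0
  join b7 pred b3: b3 stop@b0
  join b7 pred b5: b5→b4→b3 stop@b0
  join b7 pred b6: b6→b4→b3 stop@b0
  b0: DF=∅
  b1: DF={b3}
  b2: DF={b3,b7}
  b3: DF={b3,b7}
  b4: DF={b3,b4,b7}
  b5: DF={b7}
  b6: DF={b4,b7}
  b7: DF=∅
  b8: DF={b4}

φ for r: defs {b3,b7,b8}
  DF⁺ = {b3,b4,b7}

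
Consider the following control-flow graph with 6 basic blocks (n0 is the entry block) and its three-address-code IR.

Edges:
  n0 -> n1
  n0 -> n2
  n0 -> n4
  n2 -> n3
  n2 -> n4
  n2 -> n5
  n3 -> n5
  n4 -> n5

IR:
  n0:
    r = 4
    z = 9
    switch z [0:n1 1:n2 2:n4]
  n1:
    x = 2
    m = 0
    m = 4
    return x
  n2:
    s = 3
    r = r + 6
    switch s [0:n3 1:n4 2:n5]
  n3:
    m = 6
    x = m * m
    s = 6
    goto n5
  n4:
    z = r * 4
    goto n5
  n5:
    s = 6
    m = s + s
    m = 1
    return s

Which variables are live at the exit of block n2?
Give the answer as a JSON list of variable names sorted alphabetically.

Answer: ["r"]

Derivation:
Per-block:
  n0 def {r,z} use ∅
  n1 def {m,x} use ∅
  n2 def {r,s} use {r}
  n3 def {m,s,x} use ∅
  n4 def {z} use {r}
  n5 def {m,s} use ∅

Live sets:
  n0 li=∅ lo={r}
  n1 li=∅ lo=∅
  n2 li={r} lo={r}
  n3 li=∅ lo=∅
  n4 li={r} lo=∅
  n5 li=∅ lo=∅

live-out(n2) = ["r"]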